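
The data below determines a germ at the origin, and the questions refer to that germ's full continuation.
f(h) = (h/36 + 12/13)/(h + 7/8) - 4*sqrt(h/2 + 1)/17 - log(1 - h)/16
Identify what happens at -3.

The point is a regular point.

Denominator factors: h + 7/8 = -17/8 at h = -3 — none vanishes.
Branch term log(1 - h/(1)): argument at -3 is 4, nonzero, so -3 is not its branch point (a point on a principal cut is still regular for the continued germ).
Branch term sqrt(1 - h/(-2)): argument at -3 is -1/2, nonzero, so -3 is not its branch point (a point on a principal cut is still regular for the continued germ).
So the germ continues analytically to -3.


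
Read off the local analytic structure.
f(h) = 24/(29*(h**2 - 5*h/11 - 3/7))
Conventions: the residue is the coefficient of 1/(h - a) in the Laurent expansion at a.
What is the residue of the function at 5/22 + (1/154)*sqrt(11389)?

The factor h**2 - 5*h/11 - 3/7 splits as (h - a)(h - a') with a = 5/22 + (1/154)*sqrt(11389), a' = 5/22 - (1/154)*sqrt(11389). At the order-1 pole a set g(h) = (h - a)*f(h) = [24/29] / (h - a').
Simple pole: residue = g(a) at a = 5/22 + (1/154)*sqrt(11389), which is (264/47183)*sqrt(11389).

The residue is (264/47183)*sqrt(11389).


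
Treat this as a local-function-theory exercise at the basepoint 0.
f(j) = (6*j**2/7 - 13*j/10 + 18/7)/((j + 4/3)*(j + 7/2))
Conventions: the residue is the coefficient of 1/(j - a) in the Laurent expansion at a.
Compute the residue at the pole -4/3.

At the order-1 pole -4/3 set g(j) = (j - (-4/3))*f(j) = (6*j**2/7 - 13*j/10 + 18/7)/(j + 7/2).
Simple pole: residue = g(a) at a = -4/3, which is 1224/455.

The residue is 1224/455.


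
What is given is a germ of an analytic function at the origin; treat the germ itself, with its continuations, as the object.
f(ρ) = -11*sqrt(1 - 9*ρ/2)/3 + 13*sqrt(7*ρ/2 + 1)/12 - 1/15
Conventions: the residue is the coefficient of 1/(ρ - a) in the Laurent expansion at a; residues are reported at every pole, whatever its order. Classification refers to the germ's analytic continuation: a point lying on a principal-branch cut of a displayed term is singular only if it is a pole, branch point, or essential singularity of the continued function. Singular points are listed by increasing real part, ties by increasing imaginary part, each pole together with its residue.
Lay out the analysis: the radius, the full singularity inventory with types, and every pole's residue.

Radius of convergence at 0: 2/9.
At -2/7: an algebraic (square-root) branch point.
At 2/9: an algebraic (square-root) branch point.

Branch term (-11/3)*sqrt(1 - ρ/(2/9)): its argument vanishes at ρ = 2/9, a square-root branch point, modulus 2/9.
Branch term (13/12)*sqrt(1 - ρ/(-2/7)): its argument vanishes at ρ = -2/7, a square-root branch point, modulus 2/7.
The radius of convergence is the smallest modulus among the singular points: 2/9.
List the singular points by increasing real part (a conjugate pair: the negative imaginary part first).


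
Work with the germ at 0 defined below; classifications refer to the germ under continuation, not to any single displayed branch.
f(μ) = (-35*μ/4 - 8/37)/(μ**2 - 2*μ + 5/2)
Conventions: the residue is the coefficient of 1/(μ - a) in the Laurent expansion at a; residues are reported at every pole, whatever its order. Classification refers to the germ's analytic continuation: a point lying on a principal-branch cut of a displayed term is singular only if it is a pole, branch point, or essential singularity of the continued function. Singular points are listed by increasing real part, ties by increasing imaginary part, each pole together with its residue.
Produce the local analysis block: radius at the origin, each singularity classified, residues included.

Radius of convergence at 0: (1/2)*sqrt(10).
At (1) - ((1/2)*sqrt(6))*i: a pole of order 1; residue (-35/8) - ((1327/888)*sqrt(6))*i.
At (1) + ((1/2)*sqrt(6))*i: a pole of order 1; residue (-35/8) + ((1327/888)*sqrt(6))*i.

Denominator factor (μ**2 - 2*μ + 5/2): discriminant -6, complex-conjugate roots (1) + ((1/2)*sqrt(6))*i and (1) - ((1/2)*sqrt(6))*i; poles of order 1, moduli (1/2)*sqrt(10) and (1/2)*sqrt(10).
The radius of convergence is the smallest modulus among the singular points: (1/2)*sqrt(10).
The factor μ**2 - 2*μ + 5/2 splits as (μ - a)(μ - a') with a = (1) - ((1/2)*sqrt(6))*i, a' = (1) + ((1/2)*sqrt(6))*i. At the order-1 pole a set g(μ) = (μ - a)*f(μ) = [-35*μ/4 - 8/37] / (μ - a').
Simple pole: residue = g(a) at a = (1) - ((1/2)*sqrt(6))*i, which is (-35/8) - ((1327/888)*sqrt(6))*i.
The factor μ**2 - 2*μ + 5/2 splits as (μ - a)(μ - a') with a = (1) + ((1/2)*sqrt(6))*i, a' = (1) - ((1/2)*sqrt(6))*i. At the order-1 pole a set g(μ) = (μ - a)*f(μ) = [-35*μ/4 - 8/37] / (μ - a').
Simple pole: residue = g(a) at a = (1) + ((1/2)*sqrt(6))*i, which is (-35/8) + ((1327/888)*sqrt(6))*i.
List the singular points by increasing real part (a conjugate pair: the negative imaginary part first).


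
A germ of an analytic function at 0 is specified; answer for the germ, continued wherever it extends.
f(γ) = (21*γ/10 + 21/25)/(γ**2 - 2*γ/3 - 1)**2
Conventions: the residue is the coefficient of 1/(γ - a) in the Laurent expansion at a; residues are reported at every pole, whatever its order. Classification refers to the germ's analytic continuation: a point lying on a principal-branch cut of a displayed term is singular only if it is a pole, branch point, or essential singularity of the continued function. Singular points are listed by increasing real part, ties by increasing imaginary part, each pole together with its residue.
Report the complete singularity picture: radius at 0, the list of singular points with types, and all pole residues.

Denominator factor (γ**2 - 2*γ/3 - 1)^2: discriminant 40/9, real irrational roots 1/3 + (1/3)*sqrt(10) and 1/3 - (1/3)*sqrt(10); poles of order 2, moduli 1/3 + (1/3)*sqrt(10) and -1/3 + (1/3)*sqrt(10).
The radius of convergence is the smallest modulus among the singular points: -1/3 + (1/3)*sqrt(10).
The factor γ**2 - 2*γ/3 - 1 splits as (γ - a)(γ - a') with a = 1/3 - (1/3)*sqrt(10), a' = 1/3 + (1/3)*sqrt(10). At the order-2 pole a set g(γ) = (γ - a)^2*f(γ) = [21*γ/10 + 21/25] / (γ - a')^2.
Order-2 pole: residue = g'(a); g'(1/3 - (1/3)*sqrt(10)) = (2079/20000)*sqrt(10), so the residue is (2079/20000)*sqrt(10).
The factor γ**2 - 2*γ/3 - 1 splits as (γ - a)(γ - a') with a = 1/3 + (1/3)*sqrt(10), a' = 1/3 - (1/3)*sqrt(10). At the order-2 pole a set g(γ) = (γ - a)^2*f(γ) = [21*γ/10 + 21/25] / (γ - a')^2.
Order-2 pole: residue = g'(a); g'(1/3 + (1/3)*sqrt(10)) = -(2079/20000)*sqrt(10), so the residue is -(2079/20000)*sqrt(10).
List the singular points by increasing real part (a conjugate pair: the negative imaginary part first).

Radius of convergence at 0: -1/3 + (1/3)*sqrt(10).
At 1/3 - (1/3)*sqrt(10): a pole of order 2; residue (2079/20000)*sqrt(10).
At 1/3 + (1/3)*sqrt(10): a pole of order 2; residue -(2079/20000)*sqrt(10).


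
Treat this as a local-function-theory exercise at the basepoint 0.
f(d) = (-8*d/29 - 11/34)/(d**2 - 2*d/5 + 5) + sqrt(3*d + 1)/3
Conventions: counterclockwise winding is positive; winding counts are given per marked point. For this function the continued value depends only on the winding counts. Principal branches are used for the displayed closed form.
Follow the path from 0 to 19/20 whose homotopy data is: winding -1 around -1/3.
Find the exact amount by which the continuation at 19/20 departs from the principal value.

The rational part is single-valued and drops out of the difference; each branch term changes only by its own monodromy.
(1/3)*sqrt(1 - d/(-1/3)): winding -1 is odd, the square root flips sign, contributing -2*(1/3)*sqrt(1 - (19/20)/(-1/3)) = -2*(1/3)*sqrt(77/20) = -(1/15)*sqrt(385).
Summing the contributions at d = 19/20 gives -(1/15)*sqrt(385).

Continued minus principal equals -(1/15)*sqrt(385).


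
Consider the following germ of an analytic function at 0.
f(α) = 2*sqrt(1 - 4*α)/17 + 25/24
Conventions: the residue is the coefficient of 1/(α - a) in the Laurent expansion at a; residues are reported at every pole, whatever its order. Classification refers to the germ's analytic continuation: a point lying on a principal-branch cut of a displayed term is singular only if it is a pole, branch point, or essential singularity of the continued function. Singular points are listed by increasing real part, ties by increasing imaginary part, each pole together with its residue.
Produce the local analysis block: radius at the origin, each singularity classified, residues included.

Radius of convergence at 0: 1/4.
At 1/4: an algebraic (square-root) branch point.

Branch term (2/17)*sqrt(1 - α/(1/4)): its argument vanishes at α = 1/4, a square-root branch point, modulus 1/4.
The radius of convergence is the smallest modulus among the singular points: 1/4.


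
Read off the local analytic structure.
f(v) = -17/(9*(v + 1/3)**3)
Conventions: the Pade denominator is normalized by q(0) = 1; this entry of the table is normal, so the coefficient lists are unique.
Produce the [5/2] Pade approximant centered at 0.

The Pade approximant has numerator coefficients [-51, 765/7, -1530/7, 2754/7, -4131/7, 4131/7]; denominator coefficients [1, 48/7, 12].

Taylor coefficients needed (expand at 0): a_0 = -51, a_1 = 459, a_2 = -2754, a_3 = 13770, a_4 = -61965, a_5 = 260253, a_6 = -1041012, a_7 = 4015332.
Write the denominator as Q(v) = 1 + q1*v + q2*v^2. Requiring Q*f - P = O(v^8) with deg P <= 5 kills the coefficients of v^6..v^7 in Q*f:
  v^6: a_6 + q1*a_5 + q2*a_4 = 0, i.e. -1041012 + (260253)*q1 + (-61965)*q2 = 0.
  v^7: a_7 + q1*a_6 + q2*a_5 = 0, i.e. 4015332 + (-1041012)*q1 + (260253)*q2 = 0.
Solving this linear system: q1 = 48/7, q2 = 12.
The numerator is Q*f truncated at degree 5: P0 = a_0 = -51; P1 = a_1 + q1*a_0 = 765/7; P2 = a_2 + q1*a_1 + q2*a_0 = -1530/7; P3 = a_3 + q1*a_2 + q2*a_1 = 2754/7; P4 = a_4 + q1*a_3 + q2*a_2 = -4131/7; P5 = a_5 + q1*a_4 + q2*a_3 = 4131/7.


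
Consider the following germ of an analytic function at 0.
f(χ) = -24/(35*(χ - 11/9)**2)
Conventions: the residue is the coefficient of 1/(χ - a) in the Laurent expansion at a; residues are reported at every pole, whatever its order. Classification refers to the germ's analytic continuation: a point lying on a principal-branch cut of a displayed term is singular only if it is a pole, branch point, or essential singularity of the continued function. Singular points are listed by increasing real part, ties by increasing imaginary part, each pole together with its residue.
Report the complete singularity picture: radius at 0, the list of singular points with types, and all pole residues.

Radius of convergence at 0: 11/9.
At 11/9: a pole of order 2; residue 0.

Denominator factor (χ - 11/9)^2: pole of order 2 at 11/9, modulus 11/9.
The radius of convergence is the smallest modulus among the singular points: 11/9.
At the order-2 pole 11/9 set g(χ) = (χ - (11/9))^2*f(χ) = -24/35.
Order-2 pole: residue = g'(a); g'(11/9) = 0, so the residue is 0.


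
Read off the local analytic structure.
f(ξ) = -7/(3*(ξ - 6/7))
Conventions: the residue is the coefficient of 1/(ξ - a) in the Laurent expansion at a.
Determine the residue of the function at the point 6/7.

At the order-1 pole 6/7 set g(ξ) = (ξ - (6/7))*f(ξ) = -7/3.
Simple pole: residue = g(a) at a = 6/7, which is -7/3.

The residue is -7/3.


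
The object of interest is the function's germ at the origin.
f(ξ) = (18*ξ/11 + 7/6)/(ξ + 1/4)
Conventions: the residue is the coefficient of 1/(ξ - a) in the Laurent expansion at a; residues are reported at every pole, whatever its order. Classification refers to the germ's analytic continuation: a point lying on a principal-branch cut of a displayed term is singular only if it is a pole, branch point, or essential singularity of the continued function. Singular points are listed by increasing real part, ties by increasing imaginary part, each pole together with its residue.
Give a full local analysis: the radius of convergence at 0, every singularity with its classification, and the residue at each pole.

Radius of convergence at 0: 1/4.
At -1/4: a pole of order 1; residue 25/33.

Denominator factor (ξ + 1/4): pole of order 1 at -1/4, modulus 1/4.
The radius of convergence is the smallest modulus among the singular points: 1/4.
At the order-1 pole -1/4 set g(ξ) = (ξ - (-1/4))*f(ξ) = 18*ξ/11 + 7/6.
Simple pole: residue = g(a) at a = -1/4, which is 25/33.


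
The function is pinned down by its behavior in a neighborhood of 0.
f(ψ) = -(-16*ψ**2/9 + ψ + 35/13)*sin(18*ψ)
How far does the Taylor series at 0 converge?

The radius of convergence is infinite.

The factor -sin(18*ψ) is entire and contributes no finite singular point.
The polynomial part has no poles.
No finite singular points: the Taylor series at 0 converges everywhere.


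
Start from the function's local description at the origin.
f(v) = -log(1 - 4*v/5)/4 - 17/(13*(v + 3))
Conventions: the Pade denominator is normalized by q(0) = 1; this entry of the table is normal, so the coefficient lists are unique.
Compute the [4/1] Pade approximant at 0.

The Pade approximant has numerator coefficients [-17/39, 735707/997975, -4174727/14969625, 2277646/74848125, -36664112/1122721875]; denominator coefficients [1, -2691737/2993925].

Taylor coefficients needed (expand at 0): a_0 = -17/39, a_1 = 202/585, a_2 = 277/8775, a_3 = 7741/131625, a_4 = 39919/1974375, a_5 = 2691737/148078125.
Write the denominator as Q(v) = 1 + q1*v. Requiring Q*f - P = O(v^6) with deg P <= 4 kills the coefficients of v^5..v^5 in Q*f:
  v^5: a_5 + q1*a_4 = 0, i.e. 2691737/148078125 + (39919/1974375)*q1 = 0.
Solving this linear system: q1 = -2691737/2993925.
The numerator is Q*f truncated at degree 4: P0 = a_0 = -17/39; P1 = a_1 + q1*a_0 = 735707/997975; P2 = a_2 + q1*a_1 = -4174727/14969625; P3 = a_3 + q1*a_2 = 2277646/74848125; P4 = a_4 + q1*a_3 = -36664112/1122721875.


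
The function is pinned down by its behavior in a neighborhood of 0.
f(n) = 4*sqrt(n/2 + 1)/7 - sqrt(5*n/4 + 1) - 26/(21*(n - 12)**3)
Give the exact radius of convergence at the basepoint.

The radius of convergence is 4/5.

Denominator factor (n - 12)^3: pole of order 3 at 12, modulus 12.
Branch term (4/7)*sqrt(1 - n/(-2)): its argument vanishes at n = -2, a square-root branch point, modulus 2.
Branch term (-1)*sqrt(1 - n/(-4/5)): its argument vanishes at n = -4/5, a square-root branch point, modulus 4/5.
The radius of convergence is the smallest modulus among the singular points: 4/5.


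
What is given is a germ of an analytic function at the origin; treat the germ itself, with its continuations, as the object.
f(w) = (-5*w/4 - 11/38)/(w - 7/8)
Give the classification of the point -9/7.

The point is a regular point.

Denominator factors: w - 7/8 = -121/56 at w = -9/7 — none vanishes.
So the germ continues analytically to -9/7.


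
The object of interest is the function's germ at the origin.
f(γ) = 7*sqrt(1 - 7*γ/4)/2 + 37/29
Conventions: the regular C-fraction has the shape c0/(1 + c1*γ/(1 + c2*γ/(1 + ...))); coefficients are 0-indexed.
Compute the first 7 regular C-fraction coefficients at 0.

The regular C-fraction coefficients are [277/58, 1421/2216, -4781/4432, -1939/10928, -7623/10928, -4781/17424, -10465/17424].

Taylor coefficients (expand at 0): a_0 = 277/58, a_1 = -49/16, a_2 = -343/256, a_3 = -2401/2048, a_4 = -84035/65536, a_5 = -823543/524288, a_6 = -17294403/8388608.
c0 = a_0 = 277/58. Peel one level at a time: if S = 1 + c*γ/S' with S'(0) = 1, then c is the γ-coefficient of S and S' = c*γ/(S - 1).
S_1 = c0/f = 1 + (1421/2216)*γ + (6793801/9821312)*γ^2 + ...; c1 = 1421/2216.
S_2 = c1*γ/(S_1 - 1) = 1 + (-4781/4432)*γ + (-49/256)*γ^2 + ...; c2 = -4781/4432.
S_3 = c2*γ/(S_2 - 1) = 1 + (-1939/10928)*γ + (-14780997/119421184)*γ^2 + ...; c3 = -1939/10928.
S_4 = c3*γ/(S_3 - 1) = 1 + (-7623/10928)*γ + (-49/256)*γ^2 + ...; c4 = -7623/10928.
S_5 = c4*γ/(S_4 - 1) = 1 + (-4781/17424)*γ + (-50033165/303595776)*γ^2 + ...; c5 = -4781/17424.
S_6 = c5*γ/(S_5 - 1) = 1 + (-10465/17424)*γ + ...; c6 = -10465/17424.


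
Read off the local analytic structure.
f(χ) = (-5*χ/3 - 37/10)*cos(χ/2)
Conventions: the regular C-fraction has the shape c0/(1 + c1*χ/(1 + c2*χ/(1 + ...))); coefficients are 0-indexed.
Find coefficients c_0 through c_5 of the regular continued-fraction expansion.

Taylor coefficients (expand at 0): a_0 = -37/10, a_1 = -5/3, a_2 = 37/80, a_3 = 5/24, a_4 = -37/3840, a_5 = -5/1152.
c0 = a_0 = -37/10. Peel one level at a time: if S = 1 + c*χ/S' with S'(0) = 1, then c is the χ-coefficient of S and S' = c*χ/(S - 1).
S_1 = c0/f = 1 + (-50/111)*χ + (32321/98568)*χ^2 + ...; c1 = -50/111.
S_2 = c1*χ/(S_1 - 1) = 1 + (32321/44400)*χ + (32321/160000)*χ^2 + ...; c2 = 32321/44400.
S_3 = c2*χ/(S_2 - 1) = 1 + (-111/400)*χ + (-20535/517136)*χ^2 + ...; c3 = -111/400.
S_4 = c3*χ/(S_3 - 1) = 1 + (-4625/32321)*χ + (-137834375/3133941123)*χ^2 + ...; c4 = -4625/32321.
S_5 = c4*χ/(S_4 - 1) = 1 + (-1102675/3587631)*χ + ...; c5 = -1102675/3587631.

The regular C-fraction coefficients are [-37/10, -50/111, 32321/44400, -111/400, -4625/32321, -1102675/3587631].


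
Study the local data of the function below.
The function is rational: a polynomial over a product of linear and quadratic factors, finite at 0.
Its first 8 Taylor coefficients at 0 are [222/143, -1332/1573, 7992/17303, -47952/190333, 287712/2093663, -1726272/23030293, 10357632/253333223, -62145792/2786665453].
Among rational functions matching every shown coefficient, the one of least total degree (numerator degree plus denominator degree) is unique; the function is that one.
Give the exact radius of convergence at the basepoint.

No rational of total degree below 1 reproduces all 8 coefficients; solving the [0/1] Pade equations on them gives f(δ) = 37/(13*(δ + 11/6)), whose expansion matches every shown term.
Denominator factor (δ + 11/6): pole of order 1 at -11/6, modulus 11/6.
The radius of convergence is the smallest modulus among the singular points: 11/6.

The radius of convergence is 11/6.


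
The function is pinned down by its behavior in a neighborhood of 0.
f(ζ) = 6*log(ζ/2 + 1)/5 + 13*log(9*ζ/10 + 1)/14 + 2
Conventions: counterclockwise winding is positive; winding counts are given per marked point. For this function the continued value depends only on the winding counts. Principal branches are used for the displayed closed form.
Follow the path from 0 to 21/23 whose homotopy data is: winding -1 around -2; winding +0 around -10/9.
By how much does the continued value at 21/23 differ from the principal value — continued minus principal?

The rational part is single-valued and drops out of the difference; each branch term changes only by its own monodromy.
(6/5)*log(1 - ζ/(-2)): each positive loop around -2 adds 2*pi*i to the log, so winding -1 contributes (6/5)*(-1)*2*pi*i = -(12/5)*pi*i.
(13/14)*log(1 - ζ/(-10/9)): winding 0 around -10/9, so this term returns to its principal value, contribution 0.
Summing the contributions at ζ = 21/23 gives -(12/5)*pi*i.

Continued minus principal equals -(12/5)*pi*i.


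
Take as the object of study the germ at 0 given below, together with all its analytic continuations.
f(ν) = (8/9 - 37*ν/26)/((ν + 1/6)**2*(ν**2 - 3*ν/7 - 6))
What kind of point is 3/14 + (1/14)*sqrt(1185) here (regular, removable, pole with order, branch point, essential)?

The point is a pole of order 1.

The denominator factor ν**2 - 3*ν/7 - 6 vanishes at 3/14 + (1/14)*sqrt(1185) and appears to the power 1; the numerator there equals 1913/3276 - (37/364)*sqrt(1185), nonzero, and no other factor vanishes.
Hence a pole whose order is the multiplicity, 1.


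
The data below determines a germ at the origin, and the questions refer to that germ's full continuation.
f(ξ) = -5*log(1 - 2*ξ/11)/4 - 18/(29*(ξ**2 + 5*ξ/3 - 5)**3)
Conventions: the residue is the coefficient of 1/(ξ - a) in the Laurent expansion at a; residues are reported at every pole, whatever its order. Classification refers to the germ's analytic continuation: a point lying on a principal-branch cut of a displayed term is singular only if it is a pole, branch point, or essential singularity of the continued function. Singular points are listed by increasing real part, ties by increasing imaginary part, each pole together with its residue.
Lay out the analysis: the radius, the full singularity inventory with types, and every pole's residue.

Denominator factor (ξ**2 + 5*ξ/3 - 5)^3: discriminant 205/9, real irrational roots -5/6 + (1/6)*sqrt(205) and -5/6 - (1/6)*sqrt(205); poles of order 3, moduli -5/6 + (1/6)*sqrt(205) and 5/6 + (1/6)*sqrt(205).
Branch term (-5/4)*log(1 - ξ/(11/2)): its argument vanishes at ξ = 11/2, a logarithmic branch point, modulus 11/2.
The radius of convergence is the smallest modulus among the singular points: -5/6 + (1/6)*sqrt(205).
The branch term is analytic at -5/6 - (1/6)*sqrt(205) and contributes nothing to the residue; only the rational part matters.
The factor ξ**2 + 5*ξ/3 - 5 splits as (ξ - a)(ξ - a') with a = -5/6 - (1/6)*sqrt(205), a' = -5/6 + (1/6)*sqrt(205). At the order-3 pole a set g(ξ) = (ξ - a)^3*(rational part) = [-18/29] / (ξ - a')^3.
Order-3 pole: residue = g''(a)/2; g''(-5/6 - (1/6)*sqrt(205)) = (52488/249838625)*sqrt(205), so the residue is (26244/249838625)*sqrt(205).
The branch term is analytic at -5/6 + (1/6)*sqrt(205) and contributes nothing to the residue; only the rational part matters.
The factor ξ**2 + 5*ξ/3 - 5 splits as (ξ - a)(ξ - a') with a = -5/6 + (1/6)*sqrt(205), a' = -5/6 - (1/6)*sqrt(205). At the order-3 pole a set g(ξ) = (ξ - a)^3*(rational part) = [-18/29] / (ξ - a')^3.
Order-3 pole: residue = g''(a)/2; g''(-5/6 + (1/6)*sqrt(205)) = -(52488/249838625)*sqrt(205), so the residue is -(26244/249838625)*sqrt(205).
List the singular points by increasing real part (a conjugate pair: the negative imaginary part first).

Radius of convergence at 0: -5/6 + (1/6)*sqrt(205).
At -5/6 - (1/6)*sqrt(205): a pole of order 3; residue (26244/249838625)*sqrt(205).
At -5/6 + (1/6)*sqrt(205): a pole of order 3; residue -(26244/249838625)*sqrt(205).
At 11/2: a logarithmic branch point.


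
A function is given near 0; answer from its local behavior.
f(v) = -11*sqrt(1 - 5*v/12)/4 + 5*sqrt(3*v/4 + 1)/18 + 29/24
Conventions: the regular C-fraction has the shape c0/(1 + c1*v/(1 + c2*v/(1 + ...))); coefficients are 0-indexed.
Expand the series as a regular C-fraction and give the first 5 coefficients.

Taylor coefficients (expand at 0): a_0 = -91/72, a_1 = 65/96, a_2 = 185/4608, a_3 = 2185/110592, a_4 = -2075/10616832.
c0 = a_0 = -91/72. Peel one level at a time: if S = 1 + c*v/S' with S'(0) = 1, then c is the v-coefficient of S and S' = c*v/(S - 1).
S_1 = c0/f = 1 + (15/28)*v + (12995/40768)*v^2 + ...; c1 = 15/28.
S_2 = c1*v/(S_1 - 1) = 1 + (-2599/4368)*v + (-3331/129792)*v^2 + ...; c2 = -2599/4368.
S_3 = c2*v/(S_2 - 1) = 1 + (-23317/540592)*v + (1580310347/202319799552)*v^2 + ...; c3 = -23317/540592.
S_4 = c3*v/(S_3 - 1) = 1 + (225758621/1246646736)*v + ...; c4 = 225758621/1246646736.

The regular C-fraction coefficients are [-91/72, 15/28, -2599/4368, -23317/540592, 225758621/1246646736].


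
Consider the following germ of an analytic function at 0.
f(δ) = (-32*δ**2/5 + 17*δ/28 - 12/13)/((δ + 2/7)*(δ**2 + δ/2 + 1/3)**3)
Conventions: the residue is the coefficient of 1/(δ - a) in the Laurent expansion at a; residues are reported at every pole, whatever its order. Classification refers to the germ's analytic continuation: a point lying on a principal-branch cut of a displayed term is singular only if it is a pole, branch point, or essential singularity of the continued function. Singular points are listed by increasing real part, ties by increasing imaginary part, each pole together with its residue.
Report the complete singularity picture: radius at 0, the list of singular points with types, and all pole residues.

Radius of convergence at 0: 2/7.
At -2/7: a pole of order 1; residue -668560851/8320000.
At (-1/4) - ((1/12)*sqrt(39))*i: a pole of order 3; residue (668560851/16640000) + ((85683132963/36558080000)*sqrt(39))*i.
At (-1/4) + ((1/12)*sqrt(39))*i: a pole of order 3; residue (668560851/16640000) - ((85683132963/36558080000)*sqrt(39))*i.


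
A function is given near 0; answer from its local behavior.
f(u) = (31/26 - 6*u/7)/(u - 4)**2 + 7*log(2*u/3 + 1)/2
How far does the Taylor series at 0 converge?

The radius of convergence is 3/2.

Denominator factor (u - 4)^2: pole of order 2 at 4, modulus 4.
Branch term (7/2)*log(1 - u/(-3/2)): its argument vanishes at u = -3/2, a logarithmic branch point, modulus 3/2.
The radius of convergence is the smallest modulus among the singular points: 3/2.


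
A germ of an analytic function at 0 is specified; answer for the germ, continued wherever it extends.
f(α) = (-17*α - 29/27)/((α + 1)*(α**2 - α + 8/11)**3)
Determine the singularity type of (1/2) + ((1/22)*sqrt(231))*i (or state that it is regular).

The denominator factor α**2 - α + 8/11 vanishes at (1/2) + ((1/22)*sqrt(231))*i and appears to the power 3; the numerator there equals (-517/54) - ((17/22)*sqrt(231))*i, nonzero, and no other factor vanishes.
Hence a pole whose order is the multiplicity, 3.

The point is a pole of order 3.


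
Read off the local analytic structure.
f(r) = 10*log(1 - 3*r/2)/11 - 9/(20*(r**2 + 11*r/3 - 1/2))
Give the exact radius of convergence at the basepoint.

Denominator factor (r**2 + 11*r/3 - 1/2): discriminant 139/9, real irrational roots -11/6 + (1/6)*sqrt(139) and -11/6 - (1/6)*sqrt(139); poles of order 1, moduli -11/6 + (1/6)*sqrt(139) and 11/6 + (1/6)*sqrt(139).
Branch term (10/11)*log(1 - r/(2/3)): its argument vanishes at r = 2/3, a logarithmic branch point, modulus 2/3.
The radius of convergence is the smallest modulus among the singular points: -11/6 + (1/6)*sqrt(139).

The radius of convergence is -11/6 + (1/6)*sqrt(139).


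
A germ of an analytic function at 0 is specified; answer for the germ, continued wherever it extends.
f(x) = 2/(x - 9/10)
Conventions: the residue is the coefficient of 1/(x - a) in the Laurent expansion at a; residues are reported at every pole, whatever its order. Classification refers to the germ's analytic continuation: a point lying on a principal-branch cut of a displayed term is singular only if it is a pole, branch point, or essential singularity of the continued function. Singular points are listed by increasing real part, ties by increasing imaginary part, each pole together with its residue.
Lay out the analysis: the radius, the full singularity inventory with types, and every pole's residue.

Radius of convergence at 0: 9/10.
At 9/10: a pole of order 1; residue 2.

Denominator factor (x - 9/10): pole of order 1 at 9/10, modulus 9/10.
The radius of convergence is the smallest modulus among the singular points: 9/10.
At the order-1 pole 9/10 set g(x) = (x - (9/10))*f(x) = 2.
Simple pole: residue = g(a) at a = 9/10, which is 2.


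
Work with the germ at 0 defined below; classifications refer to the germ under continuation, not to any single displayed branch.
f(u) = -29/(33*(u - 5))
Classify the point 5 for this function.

The point is a pole of order 1.

The denominator factor u - 5 vanishes at 5 and appears to the power 1; the numerator there equals -29/33, nonzero, and no other factor vanishes.
Hence a pole whose order is the multiplicity, 1.


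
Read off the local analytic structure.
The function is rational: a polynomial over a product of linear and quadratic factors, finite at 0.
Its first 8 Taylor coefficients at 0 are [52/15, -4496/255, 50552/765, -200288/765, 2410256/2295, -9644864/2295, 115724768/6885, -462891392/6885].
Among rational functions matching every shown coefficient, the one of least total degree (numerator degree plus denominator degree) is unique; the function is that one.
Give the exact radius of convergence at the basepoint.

No rational of total degree below 5 reproduces all 8 coefficients; solving the [2/3] Pade equations on them gives f(n) = (-4*n**2/5 - 24*n/17 + 13/10)/((n + 1/4)*(n**2 + 3/2)), whose expansion matches every shown term.
Denominator factor (n**2 + 3/2): discriminant -6, complex-conjugate roots ((1/2)*sqrt(6))*i and -((1/2)*sqrt(6))*i; poles of order 1, moduli (1/2)*sqrt(6) and (1/2)*sqrt(6).
Denominator factor (n + 1/4): pole of order 1 at -1/4, modulus 1/4.
The radius of convergence is the smallest modulus among the singular points: 1/4.

The radius of convergence is 1/4.


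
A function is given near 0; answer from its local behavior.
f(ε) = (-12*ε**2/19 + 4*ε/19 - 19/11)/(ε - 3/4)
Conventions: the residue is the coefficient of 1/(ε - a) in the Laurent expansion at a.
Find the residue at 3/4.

The residue is -1609/836.

At the order-1 pole 3/4 set g(ε) = (ε - (3/4))*f(ε) = -12*ε**2/19 + 4*ε/19 - 19/11.
Simple pole: residue = g(a) at a = 3/4, which is -1609/836.


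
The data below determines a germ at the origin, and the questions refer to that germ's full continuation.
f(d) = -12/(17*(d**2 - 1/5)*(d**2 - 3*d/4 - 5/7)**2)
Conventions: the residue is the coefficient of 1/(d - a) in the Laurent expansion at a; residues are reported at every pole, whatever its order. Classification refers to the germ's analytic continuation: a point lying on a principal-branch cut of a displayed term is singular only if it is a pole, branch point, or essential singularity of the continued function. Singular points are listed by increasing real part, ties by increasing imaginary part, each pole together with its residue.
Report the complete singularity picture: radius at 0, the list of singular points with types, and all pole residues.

Radius of convergence at 0: (1/5)*sqrt(5).
At 3/8 - (1/56)*sqrt(2681): a pole of order 2; residue -21952000/1862537 - (192775313920/819641069979)*sqrt(2681).
At -(1/5)*sqrt(5): a pole of order 1; residue 21952000/1862537 + (32183200/5587611)*sqrt(5).
At (1/5)*sqrt(5): a pole of order 1; residue 21952000/1862537 - (32183200/5587611)*sqrt(5).
At 3/8 + (1/56)*sqrt(2681): a pole of order 2; residue -21952000/1862537 + (192775313920/819641069979)*sqrt(2681).

Denominator factor (d**2 - 1/5): discriminant 4/5, real irrational roots (1/5)*sqrt(5) and -(1/5)*sqrt(5); poles of order 1, moduli (1/5)*sqrt(5) and (1/5)*sqrt(5).
Denominator factor (d**2 - 3*d/4 - 5/7)^2: discriminant 383/112, real irrational roots 3/8 + (1/56)*sqrt(2681) and 3/8 - (1/56)*sqrt(2681); poles of order 2, moduli 3/8 + (1/56)*sqrt(2681) and -3/8 + (1/56)*sqrt(2681).
The radius of convergence is the smallest modulus among the singular points: (1/5)*sqrt(5).
The factor d**2 - 3*d/4 - 5/7 splits as (d - a)(d - a') with a = 3/8 - (1/56)*sqrt(2681), a' = 3/8 + (1/56)*sqrt(2681). At the order-2 pole a set g(d) = (d - a)^2*f(d) = [-12/(17*(d**2 - 1/5))] / (d - a')^2.
Order-2 pole: residue = g'(a); g'(3/8 - (1/56)*sqrt(2681)) = -21952000/1862537 - (192775313920/819641069979)*sqrt(2681), so the residue is -21952000/1862537 - (192775313920/819641069979)*sqrt(2681).
The factor d**2 - 1/5 splits as (d - a)(d - a') with a = -(1/5)*sqrt(5), a' = (1/5)*sqrt(5). At the order-1 pole a set g(d) = (d - a)*f(d) = [-12/(17*(d**2 - 3*d/4 - 5/7)**2)] / (d - a').
Simple pole: residue = g(a) at a = -(1/5)*sqrt(5), which is 21952000/1862537 + (32183200/5587611)*sqrt(5).
The factor d**2 - 1/5 splits as (d - a)(d - a') with a = (1/5)*sqrt(5), a' = -(1/5)*sqrt(5). At the order-1 pole a set g(d) = (d - a)*f(d) = [-12/(17*(d**2 - 3*d/4 - 5/7)**2)] / (d - a').
Simple pole: residue = g(a) at a = (1/5)*sqrt(5), which is 21952000/1862537 - (32183200/5587611)*sqrt(5).
The factor d**2 - 3*d/4 - 5/7 splits as (d - a)(d - a') with a = 3/8 + (1/56)*sqrt(2681), a' = 3/8 - (1/56)*sqrt(2681). At the order-2 pole a set g(d) = (d - a)^2*f(d) = [-12/(17*(d**2 - 1/5))] / (d - a')^2.
Order-2 pole: residue = g'(a); g'(3/8 + (1/56)*sqrt(2681)) = -21952000/1862537 + (192775313920/819641069979)*sqrt(2681), so the residue is -21952000/1862537 + (192775313920/819641069979)*sqrt(2681).
List the singular points by increasing real part (a conjugate pair: the negative imaginary part first).


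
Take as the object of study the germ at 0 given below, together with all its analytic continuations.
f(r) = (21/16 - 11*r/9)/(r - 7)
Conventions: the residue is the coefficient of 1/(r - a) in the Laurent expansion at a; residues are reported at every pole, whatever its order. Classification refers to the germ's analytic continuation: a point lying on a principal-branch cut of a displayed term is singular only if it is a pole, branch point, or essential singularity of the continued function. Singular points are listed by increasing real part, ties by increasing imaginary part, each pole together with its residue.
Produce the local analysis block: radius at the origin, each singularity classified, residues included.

Denominator factor (r - 7): pole of order 1 at 7, modulus 7.
The radius of convergence is the smallest modulus among the singular points: 7.
At the order-1 pole 7 set g(r) = (r - (7))*f(r) = 21/16 - 11*r/9.
Simple pole: residue = g(a) at a = 7, which is -1043/144.

Radius of convergence at 0: 7.
At 7: a pole of order 1; residue -1043/144.


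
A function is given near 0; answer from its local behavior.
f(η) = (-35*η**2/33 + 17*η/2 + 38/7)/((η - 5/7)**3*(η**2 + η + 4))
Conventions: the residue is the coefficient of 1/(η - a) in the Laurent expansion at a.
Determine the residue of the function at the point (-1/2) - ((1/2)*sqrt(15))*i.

The factor η**2 + η + 4 splits as (η - a)(η - a') with a = (-1/2) - ((1/2)*sqrt(15))*i, a' = (-1/2) + ((1/2)*sqrt(15))*i. At the order-1 pole a set g(η) = (η - a)*f(η) = [(-35*η**2/33 + 17*η/2 + 38/7)/(η - 5/7)**3] / (η - a').
Simple pole: residue = g(a) at a = (-1/2) - ((1/2)*sqrt(15))*i, which is (855631679/2214592512) + ((1276526489/33218887680)*sqrt(15))*i.

The residue is (855631679/2214592512) + ((1276526489/33218887680)*sqrt(15))*i.


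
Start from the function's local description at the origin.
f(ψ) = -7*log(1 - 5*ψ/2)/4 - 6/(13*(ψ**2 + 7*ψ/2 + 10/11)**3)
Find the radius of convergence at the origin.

The radius of convergence is 7/4 - (1/44)*sqrt(4169).

Denominator factor (ψ**2 + 7*ψ/2 + 10/11)^3: discriminant 379/44, real irrational roots -7/4 + (1/44)*sqrt(4169) and -7/4 - (1/44)*sqrt(4169); poles of order 3, moduli 7/4 - (1/44)*sqrt(4169) and 7/4 + (1/44)*sqrt(4169).
Branch term (-7/4)*log(1 - ψ/(2/5)): its argument vanishes at ψ = 2/5, a logarithmic branch point, modulus 2/5.
The radius of convergence is the smallest modulus among the singular points: 7/4 - (1/44)*sqrt(4169).


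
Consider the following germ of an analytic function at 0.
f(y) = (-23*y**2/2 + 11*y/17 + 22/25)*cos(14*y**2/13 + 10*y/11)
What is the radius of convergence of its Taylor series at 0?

The factor cos(14*y**2/13 + 10*y/11) is entire and contributes no finite singular point.
The polynomial part has no poles.
No finite singular points: the Taylor series at 0 converges everywhere.

The radius of convergence is infinite.


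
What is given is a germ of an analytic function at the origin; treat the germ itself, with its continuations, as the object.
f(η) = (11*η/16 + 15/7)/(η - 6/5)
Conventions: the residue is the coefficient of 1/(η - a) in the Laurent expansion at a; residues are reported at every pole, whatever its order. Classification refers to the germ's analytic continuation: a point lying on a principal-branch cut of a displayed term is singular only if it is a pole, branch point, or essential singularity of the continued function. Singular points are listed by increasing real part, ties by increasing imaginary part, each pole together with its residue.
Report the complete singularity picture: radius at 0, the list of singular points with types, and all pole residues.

Radius of convergence at 0: 6/5.
At 6/5: a pole of order 1; residue 831/280.

Denominator factor (η - 6/5): pole of order 1 at 6/5, modulus 6/5.
The radius of convergence is the smallest modulus among the singular points: 6/5.
At the order-1 pole 6/5 set g(η) = (η - (6/5))*f(η) = 11*η/16 + 15/7.
Simple pole: residue = g(a) at a = 6/5, which is 831/280.


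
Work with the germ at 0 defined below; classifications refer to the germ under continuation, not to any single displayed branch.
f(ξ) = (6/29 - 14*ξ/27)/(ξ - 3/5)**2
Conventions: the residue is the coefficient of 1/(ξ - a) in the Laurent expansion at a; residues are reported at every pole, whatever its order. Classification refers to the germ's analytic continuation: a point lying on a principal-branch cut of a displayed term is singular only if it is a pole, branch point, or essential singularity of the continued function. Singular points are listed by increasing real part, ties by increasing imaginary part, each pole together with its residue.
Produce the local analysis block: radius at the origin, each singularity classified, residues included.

Denominator factor (ξ - 3/5)^2: pole of order 2 at 3/5, modulus 3/5.
The radius of convergence is the smallest modulus among the singular points: 3/5.
At the order-2 pole 3/5 set g(ξ) = (ξ - (3/5))^2*f(ξ) = 6/29 - 14*ξ/27.
Order-2 pole: residue = g'(a); g'(3/5) = -14/27, so the residue is -14/27.

Radius of convergence at 0: 3/5.
At 3/5: a pole of order 2; residue -14/27.


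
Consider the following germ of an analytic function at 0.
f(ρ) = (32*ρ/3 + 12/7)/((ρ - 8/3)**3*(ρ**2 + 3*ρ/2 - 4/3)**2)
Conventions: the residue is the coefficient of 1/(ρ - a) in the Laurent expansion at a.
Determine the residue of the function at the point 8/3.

At the order-3 pole 8/3 set g(ρ) = (ρ - (8/3))^3*f(ρ) = (32*ρ/3 + 12/7)/(ρ**2 + 3*ρ/2 - 4/3)**2.
Order-3 pole: residue = g''(a)/2; g''(8/3) = 101479473/209893376, so the residue is 101479473/419786752.

The residue is 101479473/419786752.


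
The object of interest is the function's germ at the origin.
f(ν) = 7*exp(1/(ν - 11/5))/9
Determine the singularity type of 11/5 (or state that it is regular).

The point is an essential singularity.

The exponent 1/(ν - (11/5)) has a pole at 11/5, so exp(1/(ν - (11/5))) takes every nonzero value near it: an essential singularity (not a pole of any order).


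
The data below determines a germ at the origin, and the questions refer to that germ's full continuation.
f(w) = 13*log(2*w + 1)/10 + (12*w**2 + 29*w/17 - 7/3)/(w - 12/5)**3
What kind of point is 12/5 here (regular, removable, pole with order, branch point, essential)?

The point is a pole of order 3.

The denominator factor w - 12/5 vanishes at 12/5 and appears to the power 3; the numerator there equals 90373/1275, nonzero, and no other factor vanishes.
The branch terms are analytic at this point.
Hence a pole whose order is the multiplicity, 3.


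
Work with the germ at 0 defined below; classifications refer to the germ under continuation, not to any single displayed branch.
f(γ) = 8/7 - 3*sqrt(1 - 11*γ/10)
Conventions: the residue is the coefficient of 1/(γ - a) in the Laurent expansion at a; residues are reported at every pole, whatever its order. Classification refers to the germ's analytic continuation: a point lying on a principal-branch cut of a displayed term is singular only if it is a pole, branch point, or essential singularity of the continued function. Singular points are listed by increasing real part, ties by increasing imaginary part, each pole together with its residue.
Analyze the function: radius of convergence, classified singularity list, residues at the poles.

Radius of convergence at 0: 10/11.
At 10/11: an algebraic (square-root) branch point.

Branch term (-3)*sqrt(1 - γ/(10/11)): its argument vanishes at γ = 10/11, a square-root branch point, modulus 10/11.
The radius of convergence is the smallest modulus among the singular points: 10/11.


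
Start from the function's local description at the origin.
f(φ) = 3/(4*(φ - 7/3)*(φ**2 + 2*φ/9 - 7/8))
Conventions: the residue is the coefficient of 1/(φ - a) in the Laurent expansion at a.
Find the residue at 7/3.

At the order-1 pole 7/3 set g(φ) = (φ - (7/3))*f(φ) = 3/(4*(φ**2 + 2*φ/9 - 7/8)).
Simple pole: residue = g(a) at a = 7/3, which is 162/1099.

The residue is 162/1099.
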